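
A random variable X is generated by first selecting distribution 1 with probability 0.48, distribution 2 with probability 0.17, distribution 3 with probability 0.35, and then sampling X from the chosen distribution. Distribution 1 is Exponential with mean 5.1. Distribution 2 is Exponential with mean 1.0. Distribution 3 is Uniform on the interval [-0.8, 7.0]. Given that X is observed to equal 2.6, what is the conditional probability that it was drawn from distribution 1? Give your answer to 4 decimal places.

Likelihoods f(2.6 | ·): 1: 0.117767; 2: 0.0742736; 3: 0.128205.
Posterior ∝ prior × likelihood. Numerator for 1: 0.48·0.117767 = 0.0565283.
Normalizing constant: 0.48·0.117767 + 0.17·0.0742736 + 0.35·0.128205 = 0.114027.
P(1 | observation) = 0.0565283 / 0.114027 = 0.495747.

0.4957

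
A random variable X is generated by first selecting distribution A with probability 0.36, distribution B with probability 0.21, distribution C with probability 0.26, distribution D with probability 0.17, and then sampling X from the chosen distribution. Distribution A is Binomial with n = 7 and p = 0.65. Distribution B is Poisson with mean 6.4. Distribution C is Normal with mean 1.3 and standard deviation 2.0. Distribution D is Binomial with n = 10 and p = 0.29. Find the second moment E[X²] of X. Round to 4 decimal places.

For each component E[X²] = Var + (mean)², giving A: 22.295; B: 47.36; C: 5.69; D: 10.469.
Overall E[X²] = 0.36·22.295 + 0.21·47.36 + 0.26·5.69 + 0.17·10.469 = 21.2309.

21.2309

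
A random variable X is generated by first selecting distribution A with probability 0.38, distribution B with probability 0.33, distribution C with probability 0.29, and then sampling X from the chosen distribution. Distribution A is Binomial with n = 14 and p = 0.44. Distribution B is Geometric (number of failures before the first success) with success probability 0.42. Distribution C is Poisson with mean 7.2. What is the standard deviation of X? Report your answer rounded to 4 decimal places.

Per component, A: μ=6.16, E[X²]=41.3952; B: μ=1.38095, E[X²]=5.19501; C: μ=7.2, E[X²]=59.04.
E[X] = 0.38·6.16 + 0.33·1.38095 + 0.29·7.2 = 4.88451.
E[X²] = 0.38·41.3952 + 0.33·5.19501 + 0.29·59.04 = 34.5661.
Var(X) = E[X²] − (E[X])² = 34.5661 − 23.8585 = 10.7076.
SD(X) = √10.7076 = 3.27225.

3.2723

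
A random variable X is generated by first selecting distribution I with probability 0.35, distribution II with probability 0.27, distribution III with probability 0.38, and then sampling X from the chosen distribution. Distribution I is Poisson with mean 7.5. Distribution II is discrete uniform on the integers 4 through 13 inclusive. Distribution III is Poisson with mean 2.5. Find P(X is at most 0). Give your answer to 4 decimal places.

0.0314

Conditional on each component, P(X ≤ 0): I: 0.000553084; II: 0; III: 0.082085.
By total probability, P(X ≤ 0) = 0.35·0.000553084 + 0.27·0 + 0.38·0.082085 = 0.0313859.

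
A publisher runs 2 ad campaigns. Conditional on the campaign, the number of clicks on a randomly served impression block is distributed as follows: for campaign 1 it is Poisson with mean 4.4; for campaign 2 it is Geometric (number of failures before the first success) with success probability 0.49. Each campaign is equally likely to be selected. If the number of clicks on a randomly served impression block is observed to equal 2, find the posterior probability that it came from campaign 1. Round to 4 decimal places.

0.4825

Likelihoods P(X=2 | ·): 1: 0.118845; 2: 0.127449.
Posterior ∝ prior × likelihood. Numerator for 1: 0.5·0.118845 = 0.0594223.
Normalizing constant: 0.5·0.118845 + 0.5·0.127449 = 0.123147.
P(1 | observation) = 0.0594223 / 0.123147 = 0.482532.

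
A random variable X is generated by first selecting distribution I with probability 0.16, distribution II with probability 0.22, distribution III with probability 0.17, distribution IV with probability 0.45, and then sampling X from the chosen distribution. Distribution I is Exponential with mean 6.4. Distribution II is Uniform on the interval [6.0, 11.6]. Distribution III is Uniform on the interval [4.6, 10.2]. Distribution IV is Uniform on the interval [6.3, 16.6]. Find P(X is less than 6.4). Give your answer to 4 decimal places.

Conditional on each component, P(X < 6.4): I: 0.632121; II: 0.0714286; III: 0.321429; IV: 0.00970874.
By total probability, P(X < 6.4) = 0.16·0.632121 + 0.22·0.0714286 + 0.17·0.321429 + 0.45·0.00970874 = 0.175865.

0.1759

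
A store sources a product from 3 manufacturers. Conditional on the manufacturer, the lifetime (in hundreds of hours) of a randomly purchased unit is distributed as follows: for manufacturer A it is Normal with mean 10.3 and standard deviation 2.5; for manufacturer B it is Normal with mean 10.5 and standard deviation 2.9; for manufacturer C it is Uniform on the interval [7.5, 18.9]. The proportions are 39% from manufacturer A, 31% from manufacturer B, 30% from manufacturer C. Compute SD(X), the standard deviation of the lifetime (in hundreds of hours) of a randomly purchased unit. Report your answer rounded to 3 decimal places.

3.156

Per component, A: μ=10.3, E[X²]=112.34; B: μ=10.5, E[X²]=118.66; C: μ=13.2, E[X²]=185.07.
E[X] = 0.39·10.3 + 0.31·10.5 + 0.3·13.2 = 11.232.
E[X²] = 0.39·112.34 + 0.31·118.66 + 0.3·185.07 = 136.118.
Var(X) = E[X²] − (E[X])² = 136.118 − 126.158 = 9.96038.
SD(X) = √9.96038 = 3.15601.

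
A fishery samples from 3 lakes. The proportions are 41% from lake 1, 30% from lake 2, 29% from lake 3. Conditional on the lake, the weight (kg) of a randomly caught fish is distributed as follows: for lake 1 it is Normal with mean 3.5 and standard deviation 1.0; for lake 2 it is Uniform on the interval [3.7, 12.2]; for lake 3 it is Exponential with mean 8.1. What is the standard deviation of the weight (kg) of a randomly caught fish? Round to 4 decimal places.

5.1183

Per component, 1: μ=3.5, E[X²]=13.25; 2: μ=7.95, E[X²]=69.2233; 3: μ=8.1, E[X²]=131.22.
E[X] = 0.41·3.5 + 0.3·7.95 + 0.29·8.1 = 6.169.
E[X²] = 0.41·13.25 + 0.3·69.2233 + 0.29·131.22 = 64.2533.
Var(X) = E[X²] − (E[X])² = 64.2533 − 38.0566 = 26.1967.
SD(X) = √26.1967 = 5.11828.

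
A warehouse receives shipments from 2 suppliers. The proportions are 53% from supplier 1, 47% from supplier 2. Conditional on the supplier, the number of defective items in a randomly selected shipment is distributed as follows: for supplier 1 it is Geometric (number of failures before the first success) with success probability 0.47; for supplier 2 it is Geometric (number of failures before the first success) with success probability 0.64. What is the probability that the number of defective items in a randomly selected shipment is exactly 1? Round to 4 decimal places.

Conditional on each supplier, P(X = 1): 1: 0.2491; 2: 0.2304.
By total probability, P(X = 1) = 0.53·0.2491 + 0.47·0.2304 = 0.240311.

0.2403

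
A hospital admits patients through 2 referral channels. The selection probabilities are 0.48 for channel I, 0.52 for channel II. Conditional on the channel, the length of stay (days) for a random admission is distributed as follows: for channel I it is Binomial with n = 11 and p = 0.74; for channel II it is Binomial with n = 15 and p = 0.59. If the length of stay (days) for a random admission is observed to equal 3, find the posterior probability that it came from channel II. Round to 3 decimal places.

0.621

Likelihoods P(X=3 | ·): I: 0.00139626; II: 0.0021085.
Posterior ∝ prior × likelihood. Numerator for II: 0.52·0.0021085 = 0.00109642.
Normalizing constant: 0.48·0.00139626 + 0.52·0.0021085 = 0.00176662.
P(II | observation) = 0.00109642 / 0.00176662 = 0.62063.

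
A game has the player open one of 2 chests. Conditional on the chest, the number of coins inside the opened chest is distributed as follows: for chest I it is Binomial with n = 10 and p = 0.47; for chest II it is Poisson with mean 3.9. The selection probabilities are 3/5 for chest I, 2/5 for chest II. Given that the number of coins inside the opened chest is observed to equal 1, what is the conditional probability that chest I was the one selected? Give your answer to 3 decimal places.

Likelihoods P(X=1 | ·): I: 0.0155089; II: 0.0789435.
Posterior ∝ prior × likelihood. Numerator for I: 0.6·0.0155089 = 0.00930533.
Normalizing constant: 0.6·0.0155089 + 0.4·0.0789435 = 0.0408827.
P(I | observation) = 0.00930533 / 0.0408827 = 0.22761.

0.228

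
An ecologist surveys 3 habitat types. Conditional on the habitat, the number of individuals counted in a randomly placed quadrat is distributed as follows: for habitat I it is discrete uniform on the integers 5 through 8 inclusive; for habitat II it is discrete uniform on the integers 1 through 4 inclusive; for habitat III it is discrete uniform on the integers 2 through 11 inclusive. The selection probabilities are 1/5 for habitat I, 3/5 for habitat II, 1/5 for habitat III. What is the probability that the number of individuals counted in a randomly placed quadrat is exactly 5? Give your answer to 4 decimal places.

0.0700

Conditional on each habitat, P(X = 5): I: 0.25; II: 0; III: 0.1.
By total probability, P(X = 5) = 0.2·0.25 + 0.6·0 + 0.2·0.1 = 0.07.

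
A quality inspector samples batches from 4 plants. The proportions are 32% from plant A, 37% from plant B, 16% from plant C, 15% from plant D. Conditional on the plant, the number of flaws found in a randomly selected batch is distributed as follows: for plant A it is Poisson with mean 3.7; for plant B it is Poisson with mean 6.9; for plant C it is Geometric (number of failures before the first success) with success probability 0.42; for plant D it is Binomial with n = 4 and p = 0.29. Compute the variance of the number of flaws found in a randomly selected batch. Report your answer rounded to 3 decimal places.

Per component, A: μ=3.7, E[X²]=17.39; B: μ=6.9, E[X²]=54.51; C: μ=1.38095, E[X²]=5.19501; D: μ=1.16, E[X²]=2.1692.
E[X] = 0.32·3.7 + 0.37·6.9 + 0.16·1.38095 + 0.15·1.16 = 4.13195.
E[X²] = 0.32·17.39 + 0.37·54.51 + 0.16·5.19501 + 0.15·2.1692 = 26.8901.
Var(X) = E[X²] − (E[X])² = 26.8901 − 17.073 = 9.81705.

9.817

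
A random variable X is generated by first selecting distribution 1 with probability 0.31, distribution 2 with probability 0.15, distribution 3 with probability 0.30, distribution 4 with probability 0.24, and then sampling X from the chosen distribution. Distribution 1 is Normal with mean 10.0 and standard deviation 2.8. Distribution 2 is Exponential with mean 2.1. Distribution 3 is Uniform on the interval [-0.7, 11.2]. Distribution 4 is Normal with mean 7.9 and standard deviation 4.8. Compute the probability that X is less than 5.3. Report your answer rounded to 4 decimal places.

0.3743

Conditional on each component, P(X < 5.3): 1: 0.0466178; 2: 0.919846; 3: 0.504202; 4: 0.294024.
By total probability, P(X < 5.3) = 0.31·0.0466178 + 0.15·0.919846 + 0.3·0.504202 + 0.24·0.294024 = 0.374255.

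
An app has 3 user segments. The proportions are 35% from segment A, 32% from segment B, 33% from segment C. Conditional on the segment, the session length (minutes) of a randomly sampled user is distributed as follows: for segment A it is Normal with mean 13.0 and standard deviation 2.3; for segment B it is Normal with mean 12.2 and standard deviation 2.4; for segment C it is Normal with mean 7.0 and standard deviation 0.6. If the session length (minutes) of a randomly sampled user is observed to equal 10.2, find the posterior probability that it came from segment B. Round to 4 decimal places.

Likelihoods f(10.2 | ·): A: 0.0826725; B: 0.117463; C: 4.42717e-07.
Posterior ∝ prior × likelihood. Numerator for B: 0.32·0.117463 = 0.0375883.
Normalizing constant: 0.35·0.0826725 + 0.32·0.117463 + 0.33·4.42717e-07 = 0.0665238.
P(B | observation) = 0.0375883 / 0.0665238 = 0.565035.

0.5650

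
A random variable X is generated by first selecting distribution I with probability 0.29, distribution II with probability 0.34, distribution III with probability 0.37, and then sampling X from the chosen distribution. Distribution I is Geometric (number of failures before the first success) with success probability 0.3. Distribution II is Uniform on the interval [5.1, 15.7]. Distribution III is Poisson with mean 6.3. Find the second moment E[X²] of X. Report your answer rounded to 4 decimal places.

For each component E[X²] = Var + (mean)², giving I: 13.2222; II: 117.523; III: 45.99.
Overall E[X²] = 0.29·13.2222 + 0.34·117.523 + 0.37·45.99 = 60.8087.

60.8087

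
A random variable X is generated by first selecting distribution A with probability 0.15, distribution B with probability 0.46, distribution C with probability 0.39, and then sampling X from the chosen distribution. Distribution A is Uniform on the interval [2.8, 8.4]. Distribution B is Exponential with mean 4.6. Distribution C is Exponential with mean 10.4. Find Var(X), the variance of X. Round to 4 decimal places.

59.7599

Per component, A: μ=5.6, E[X²]=33.9733; B: μ=4.6, E[X²]=42.32; C: μ=10.4, E[X²]=216.32.
E[X] = 0.15·5.6 + 0.46·4.6 + 0.39·10.4 = 7.012.
E[X²] = 0.15·33.9733 + 0.46·42.32 + 0.39·216.32 = 108.928.
Var(X) = E[X²] − (E[X])² = 108.928 − 49.1681 = 59.7599.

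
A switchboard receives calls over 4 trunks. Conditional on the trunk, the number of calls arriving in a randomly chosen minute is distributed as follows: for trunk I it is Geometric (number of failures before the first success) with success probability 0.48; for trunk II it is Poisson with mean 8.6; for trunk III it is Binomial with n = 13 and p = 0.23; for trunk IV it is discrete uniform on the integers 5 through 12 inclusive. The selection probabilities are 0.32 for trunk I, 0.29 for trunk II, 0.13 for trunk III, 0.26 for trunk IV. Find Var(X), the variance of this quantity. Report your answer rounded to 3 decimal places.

Per component, I: μ=1.08333, E[X²]=3.43056; II: μ=8.6, E[X²]=82.56; III: μ=2.99, E[X²]=11.2424; IV: μ=8.5, E[X²]=77.5.
E[X] = 0.32·1.08333 + 0.29·8.6 + 0.13·2.99 + 0.26·8.5 = 5.43937.
E[X²] = 0.32·3.43056 + 0.29·82.56 + 0.13·11.2424 + 0.26·77.5 = 46.6517.
Var(X) = E[X²] − (E[X])² = 46.6517 − 29.5867 = 17.065.

17.065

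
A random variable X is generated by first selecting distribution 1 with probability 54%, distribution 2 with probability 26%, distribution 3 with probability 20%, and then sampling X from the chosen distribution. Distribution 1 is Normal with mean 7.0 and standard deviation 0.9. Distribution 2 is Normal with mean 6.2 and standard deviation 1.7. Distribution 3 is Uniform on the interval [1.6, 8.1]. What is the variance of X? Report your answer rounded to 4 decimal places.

Per component, 1: μ=7, E[X²]=49.81; 2: μ=6.2, E[X²]=41.33; 3: μ=4.85, E[X²]=27.0433.
E[X] = 0.54·7 + 0.26·6.2 + 0.2·4.85 = 6.362.
E[X²] = 0.54·49.81 + 0.26·41.33 + 0.2·27.0433 = 43.0519.
Var(X) = E[X²] − (E[X])² = 43.0519 − 40.475 = 2.57682.

2.5768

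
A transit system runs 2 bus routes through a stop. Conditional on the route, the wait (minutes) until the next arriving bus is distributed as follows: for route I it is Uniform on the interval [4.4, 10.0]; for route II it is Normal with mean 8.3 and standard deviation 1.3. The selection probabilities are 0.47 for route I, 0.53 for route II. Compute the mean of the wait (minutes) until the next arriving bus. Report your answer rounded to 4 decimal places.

Component means — I: 7.2; II: 8.3.
E[X] = 0.47·7.2 + 0.53·8.3 = 7.783.

7.7830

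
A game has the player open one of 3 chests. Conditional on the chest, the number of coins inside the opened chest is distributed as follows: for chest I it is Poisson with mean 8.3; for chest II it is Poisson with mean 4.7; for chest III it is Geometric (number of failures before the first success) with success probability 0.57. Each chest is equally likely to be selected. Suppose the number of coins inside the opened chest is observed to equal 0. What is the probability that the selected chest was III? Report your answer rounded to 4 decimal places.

Likelihoods P(X=0 | ·): I: 0.000248517; II: 0.00909528; III: 0.57.
Posterior ∝ prior × likelihood. Numerator for III: 0.333333·0.57 = 0.19.
Normalizing constant: 0.333333·0.000248517 + 0.333333·0.00909528 + 0.333333·0.57 = 0.193115.
P(III | observation) = 0.19 / 0.193115 = 0.983872.

0.9839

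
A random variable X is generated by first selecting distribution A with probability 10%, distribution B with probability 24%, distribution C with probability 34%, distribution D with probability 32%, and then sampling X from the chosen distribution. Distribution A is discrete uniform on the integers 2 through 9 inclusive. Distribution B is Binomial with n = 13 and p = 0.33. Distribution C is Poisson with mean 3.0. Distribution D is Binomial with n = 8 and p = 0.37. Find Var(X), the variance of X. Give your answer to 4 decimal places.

Per component, A: μ=5.5, E[X²]=35.5; B: μ=4.29, E[X²]=21.2784; C: μ=3, E[X²]=12; D: μ=2.96, E[X²]=10.6264.
E[X] = 0.1·5.5 + 0.24·4.29 + 0.34·3 + 0.32·2.96 = 3.5468.
E[X²] = 0.1·35.5 + 0.24·21.2784 + 0.34·12 + 0.32·10.6264 = 16.1373.
Var(X) = E[X²] − (E[X])² = 16.1373 − 12.5798 = 3.55747.

3.5575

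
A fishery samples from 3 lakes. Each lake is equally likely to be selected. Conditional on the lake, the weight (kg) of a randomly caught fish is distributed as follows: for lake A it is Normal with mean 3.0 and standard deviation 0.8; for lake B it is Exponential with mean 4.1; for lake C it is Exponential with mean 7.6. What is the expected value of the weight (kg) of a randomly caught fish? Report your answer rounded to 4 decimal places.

Component means — A: 3; B: 4.1; C: 7.6.
E[X] = 0.333333·3 + 0.333333·4.1 + 0.333333·7.6 = 4.9.

4.9000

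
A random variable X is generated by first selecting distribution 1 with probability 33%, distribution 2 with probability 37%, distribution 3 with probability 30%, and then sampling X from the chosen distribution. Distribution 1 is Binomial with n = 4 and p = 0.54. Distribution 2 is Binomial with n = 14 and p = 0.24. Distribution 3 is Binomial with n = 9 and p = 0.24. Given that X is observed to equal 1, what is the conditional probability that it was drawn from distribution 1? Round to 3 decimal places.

Likelihoods P(X=1 | ·): 1: 0.210246; 2: 0.0948235; 3: 0.240416.
Posterior ∝ prior × likelihood. Numerator for 1: 0.33·0.210246 = 0.0693811.
Normalizing constant: 0.33·0.210246 + 0.37·0.0948235 + 0.3·0.240416 = 0.17659.
P(1 | observation) = 0.0693811 / 0.17659 = 0.392893.

0.393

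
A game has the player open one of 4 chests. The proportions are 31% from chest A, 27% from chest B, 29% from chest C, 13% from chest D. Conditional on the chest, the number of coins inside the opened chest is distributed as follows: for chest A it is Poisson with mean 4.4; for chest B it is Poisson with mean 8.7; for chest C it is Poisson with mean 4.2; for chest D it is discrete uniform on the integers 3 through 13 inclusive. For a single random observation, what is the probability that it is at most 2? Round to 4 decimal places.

0.1205

Conditional on each chest, P(X ≤ 2): A: 0.185142; B: 0.00792032; C: 0.210238; D: 0.
By total probability, P(X ≤ 2) = 0.31·0.185142 + 0.27·0.00792032 + 0.29·0.210238 + 0.13·0 = 0.120502.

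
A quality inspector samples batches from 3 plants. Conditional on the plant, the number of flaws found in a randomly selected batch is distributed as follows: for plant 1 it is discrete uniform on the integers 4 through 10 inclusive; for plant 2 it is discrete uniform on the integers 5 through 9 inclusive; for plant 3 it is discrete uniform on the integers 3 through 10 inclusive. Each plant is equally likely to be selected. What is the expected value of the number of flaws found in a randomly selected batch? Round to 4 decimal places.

6.8333

Component means — 1: 7; 2: 7; 3: 6.5.
E[X] = 0.333333·7 + 0.333333·7 + 0.333333·6.5 = 6.83333.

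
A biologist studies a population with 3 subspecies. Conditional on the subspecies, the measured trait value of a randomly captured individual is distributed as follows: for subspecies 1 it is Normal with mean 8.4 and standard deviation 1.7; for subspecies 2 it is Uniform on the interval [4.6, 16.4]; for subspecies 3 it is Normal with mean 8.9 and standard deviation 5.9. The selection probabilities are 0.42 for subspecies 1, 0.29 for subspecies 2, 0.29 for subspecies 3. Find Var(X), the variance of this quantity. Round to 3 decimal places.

Per component, 1: μ=8.4, E[X²]=73.45; 2: μ=10.5, E[X²]=121.853; 3: μ=8.9, E[X²]=114.02.
E[X] = 0.42·8.4 + 0.29·10.5 + 0.29·8.9 = 9.154.
E[X²] = 0.42·73.45 + 0.29·121.853 + 0.29·114.02 = 99.2523.
Var(X) = E[X²] − (E[X])² = 99.2523 − 83.7957 = 15.4566.

15.457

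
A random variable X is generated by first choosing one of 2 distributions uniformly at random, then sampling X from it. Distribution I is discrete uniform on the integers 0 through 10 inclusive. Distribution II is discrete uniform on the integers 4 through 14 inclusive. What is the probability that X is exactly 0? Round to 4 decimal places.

Conditional on each component, P(X = 0): I: 0.0909091; II: 0.
By total probability, P(X = 0) = 0.5·0.0909091 + 0.5·0 = 0.0454545.

0.0455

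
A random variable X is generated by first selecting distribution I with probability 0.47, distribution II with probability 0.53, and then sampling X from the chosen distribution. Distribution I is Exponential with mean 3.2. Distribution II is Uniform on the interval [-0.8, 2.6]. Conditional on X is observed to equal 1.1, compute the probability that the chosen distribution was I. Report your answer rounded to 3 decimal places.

0.401

Likelihoods f(1.1 | ·): I: 0.221596; II: 0.294118.
Posterior ∝ prior × likelihood. Numerator for I: 0.47·0.221596 = 0.10415.
Normalizing constant: 0.47·0.221596 + 0.53·0.294118 = 0.260032.
P(I | observation) = 0.10415 / 0.260032 = 0.400527.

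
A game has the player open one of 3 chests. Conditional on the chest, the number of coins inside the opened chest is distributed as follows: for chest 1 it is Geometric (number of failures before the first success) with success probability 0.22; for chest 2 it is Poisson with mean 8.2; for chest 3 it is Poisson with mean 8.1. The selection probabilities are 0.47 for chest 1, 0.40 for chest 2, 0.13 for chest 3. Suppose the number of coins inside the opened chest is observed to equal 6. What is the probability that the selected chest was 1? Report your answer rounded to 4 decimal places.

0.2735

Likelihoods P(X=6 | ·): 1: 0.0495439; 2: 0.115967; 3: 0.119067.
Posterior ∝ prior × likelihood. Numerator for 1: 0.47·0.0495439 = 0.0232856.
Normalizing constant: 0.47·0.0495439 + 0.4·0.115967 + 0.13·0.119067 = 0.0851513.
P(1 | observation) = 0.0232856 / 0.0851513 = 0.273462.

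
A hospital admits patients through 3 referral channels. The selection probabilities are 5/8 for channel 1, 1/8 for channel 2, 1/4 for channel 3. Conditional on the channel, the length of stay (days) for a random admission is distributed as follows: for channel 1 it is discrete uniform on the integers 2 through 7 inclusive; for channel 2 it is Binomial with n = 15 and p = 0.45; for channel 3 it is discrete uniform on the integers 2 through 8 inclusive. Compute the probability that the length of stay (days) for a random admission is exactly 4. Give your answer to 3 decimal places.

Conditional on each channel, P(X = 4): 1: 0.166667; 2: 0.077978; 3: 0.142857.
By total probability, P(X = 4) = 0.625·0.166667 + 0.125·0.077978 + 0.25·0.142857 = 0.149628.

0.150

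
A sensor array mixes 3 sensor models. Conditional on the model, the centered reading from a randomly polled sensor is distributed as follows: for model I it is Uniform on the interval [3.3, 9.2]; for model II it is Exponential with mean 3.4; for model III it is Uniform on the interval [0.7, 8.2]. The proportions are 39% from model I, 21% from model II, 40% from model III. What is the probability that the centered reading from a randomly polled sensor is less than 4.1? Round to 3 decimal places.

0.381

Conditional on each model, P(X < 4.1): I: 0.135593; II: 0.700572; III: 0.453333.
By total probability, P(X < 4.1) = 0.39·0.135593 + 0.21·0.700572 + 0.4·0.453333 = 0.381335.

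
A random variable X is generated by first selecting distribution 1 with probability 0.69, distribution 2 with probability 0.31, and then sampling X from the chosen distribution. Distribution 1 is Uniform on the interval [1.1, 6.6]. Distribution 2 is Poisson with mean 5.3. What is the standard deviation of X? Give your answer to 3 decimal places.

1.958

Per component, 1: μ=3.85, E[X²]=17.3433; 2: μ=5.3, E[X²]=33.39.
E[X] = 0.69·3.85 + 0.31·5.3 = 4.2995.
E[X²] = 0.69·17.3433 + 0.31·33.39 = 22.3178.
Var(X) = E[X²] − (E[X])² = 22.3178 − 18.4857 = 3.8321.
SD(X) = √3.8321 = 1.95757.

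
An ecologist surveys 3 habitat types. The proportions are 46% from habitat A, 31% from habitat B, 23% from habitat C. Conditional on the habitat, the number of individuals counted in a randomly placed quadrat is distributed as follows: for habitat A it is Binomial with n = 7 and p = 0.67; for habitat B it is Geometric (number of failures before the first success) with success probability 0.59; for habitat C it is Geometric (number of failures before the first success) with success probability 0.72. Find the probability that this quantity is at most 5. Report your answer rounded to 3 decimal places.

0.874

Conditional on each habitat, P(X ≤ 5): A: 0.730434; B: 0.99525; C: 0.999518.
By total probability, P(X ≤ 5) = 0.46·0.730434 + 0.31·0.99525 + 0.23·0.999518 = 0.874416.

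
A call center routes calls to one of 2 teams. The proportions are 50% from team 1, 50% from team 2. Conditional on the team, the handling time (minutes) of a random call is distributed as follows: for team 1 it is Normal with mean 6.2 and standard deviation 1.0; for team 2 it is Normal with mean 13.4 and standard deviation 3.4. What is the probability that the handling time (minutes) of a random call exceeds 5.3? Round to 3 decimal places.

0.904

Conditional on each team, P(X > 5.3): 1: 0.81594; 2: 0.991399.
By total probability, P(X > 5.3) = 0.5·0.81594 + 0.5·0.991399 = 0.903669.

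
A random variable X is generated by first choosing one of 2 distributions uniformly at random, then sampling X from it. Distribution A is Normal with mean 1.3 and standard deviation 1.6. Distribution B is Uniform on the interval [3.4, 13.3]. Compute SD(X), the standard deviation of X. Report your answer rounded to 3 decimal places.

4.218

Per component, A: μ=1.3, E[X²]=4.25; B: μ=8.35, E[X²]=77.89.
E[X] = 0.5·1.3 + 0.5·8.35 = 4.825.
E[X²] = 0.5·4.25 + 0.5·77.89 = 41.07.
Var(X) = E[X²] − (E[X])² = 41.07 − 23.2806 = 17.7894.
SD(X) = √17.7894 = 4.21775.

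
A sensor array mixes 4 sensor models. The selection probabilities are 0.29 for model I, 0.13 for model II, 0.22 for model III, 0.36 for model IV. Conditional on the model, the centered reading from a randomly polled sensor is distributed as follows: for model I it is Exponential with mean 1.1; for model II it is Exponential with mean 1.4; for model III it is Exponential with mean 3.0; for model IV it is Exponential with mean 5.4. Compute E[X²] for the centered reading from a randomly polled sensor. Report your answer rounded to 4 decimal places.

For each component E[X²] = Var + (mean)², giving I: 2.42; II: 3.92; III: 18; IV: 58.32.
Overall E[X²] = 0.29·2.42 + 0.13·3.92 + 0.22·18 + 0.36·58.32 = 26.1666.

26.1666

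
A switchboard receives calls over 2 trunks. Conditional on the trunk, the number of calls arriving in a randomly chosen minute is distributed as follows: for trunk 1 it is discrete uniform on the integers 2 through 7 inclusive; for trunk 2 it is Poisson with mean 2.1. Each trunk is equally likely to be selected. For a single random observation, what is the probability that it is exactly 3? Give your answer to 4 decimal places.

0.1778

Conditional on each trunk, P(X = 3): 1: 0.166667; 2: 0.189011.
By total probability, P(X = 3) = 0.5·0.166667 + 0.5·0.189011 = 0.177839.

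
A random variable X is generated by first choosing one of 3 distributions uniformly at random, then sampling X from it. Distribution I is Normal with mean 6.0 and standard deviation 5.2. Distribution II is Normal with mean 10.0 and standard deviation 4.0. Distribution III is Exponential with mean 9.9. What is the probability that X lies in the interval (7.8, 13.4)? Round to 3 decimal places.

Conditional on each component, P(7.8 < X < 13.4): I: 0.287257; II: 0.511178; III: 0.196483.
By total probability, P(7.8 < X < 13.4) = 0.333333·0.287257 + 0.333333·0.511178 + 0.333333·0.196483 = 0.331639.

0.332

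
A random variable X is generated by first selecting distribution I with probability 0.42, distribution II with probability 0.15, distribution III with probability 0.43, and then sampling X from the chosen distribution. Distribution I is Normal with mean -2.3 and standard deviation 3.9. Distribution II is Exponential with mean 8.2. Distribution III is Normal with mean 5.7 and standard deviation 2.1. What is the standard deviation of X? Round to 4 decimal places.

Per component, I: μ=-2.3, E[X²]=20.5; II: μ=8.2, E[X²]=134.48; III: μ=5.7, E[X²]=36.9.
E[X] = 0.42·-2.3 + 0.15·8.2 + 0.43·5.7 = 2.715.
E[X²] = 0.42·20.5 + 0.15·134.48 + 0.43·36.9 = 44.649.
Var(X) = E[X²] − (E[X])² = 44.649 − 7.37122 = 37.2778.
SD(X) = √37.2778 = 6.10555.

6.1056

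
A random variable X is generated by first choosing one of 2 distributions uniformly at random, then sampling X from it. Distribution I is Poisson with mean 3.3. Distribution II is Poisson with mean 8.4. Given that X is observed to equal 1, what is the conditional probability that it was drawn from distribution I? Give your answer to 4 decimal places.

Likelihoods P(X=1 | ·): I: 0.121714; II: 0.00188889.
Posterior ∝ prior × likelihood. Numerator for I: 0.5·0.121714 = 0.0608572.
Normalizing constant: 0.5·0.121714 + 0.5·0.00188889 = 0.0618017.
P(I | observation) = 0.0608572 / 0.0618017 = 0.984718.

0.9847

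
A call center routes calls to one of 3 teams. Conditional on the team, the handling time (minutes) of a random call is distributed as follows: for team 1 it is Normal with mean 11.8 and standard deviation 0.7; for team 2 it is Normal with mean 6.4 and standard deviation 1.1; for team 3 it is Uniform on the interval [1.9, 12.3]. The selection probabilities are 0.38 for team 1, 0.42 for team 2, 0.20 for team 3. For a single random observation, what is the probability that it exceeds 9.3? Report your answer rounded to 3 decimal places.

0.439

Conditional on each team, P(X > 9.3): 1: 0.999822; 2: 0.00418999; 3: 0.288462.
By total probability, P(X > 9.3) = 0.38·0.999822 + 0.42·0.00418999 + 0.2·0.288462 = 0.439385.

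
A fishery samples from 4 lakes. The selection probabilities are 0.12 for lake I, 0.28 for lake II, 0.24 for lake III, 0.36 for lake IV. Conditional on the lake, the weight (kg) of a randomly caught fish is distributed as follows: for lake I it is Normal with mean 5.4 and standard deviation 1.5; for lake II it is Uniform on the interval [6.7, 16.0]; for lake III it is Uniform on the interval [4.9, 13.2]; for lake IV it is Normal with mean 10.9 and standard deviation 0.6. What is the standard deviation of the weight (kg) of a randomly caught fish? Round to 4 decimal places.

2.7106

Per component, I: μ=5.4, E[X²]=31.41; II: μ=11.35, E[X²]=136.03; III: μ=9.05, E[X²]=87.6433; IV: μ=10.9, E[X²]=119.17.
E[X] = 0.12·5.4 + 0.28·11.35 + 0.24·9.05 + 0.36·10.9 = 9.922.
E[X²] = 0.12·31.41 + 0.28·136.03 + 0.24·87.6433 + 0.36·119.17 = 105.793.
Var(X) = E[X²] − (E[X])² = 105.793 − 98.4461 = 7.34712.
SD(X) = √7.34712 = 2.71056.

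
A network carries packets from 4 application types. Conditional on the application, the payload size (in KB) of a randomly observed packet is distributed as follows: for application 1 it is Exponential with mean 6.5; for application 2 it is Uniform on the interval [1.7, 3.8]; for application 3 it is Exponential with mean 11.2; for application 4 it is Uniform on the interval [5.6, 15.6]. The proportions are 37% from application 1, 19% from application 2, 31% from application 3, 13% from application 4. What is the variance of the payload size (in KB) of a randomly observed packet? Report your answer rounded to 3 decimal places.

65.745

Per component, 1: μ=6.5, E[X²]=84.5; 2: μ=2.75, E[X²]=7.93; 3: μ=11.2, E[X²]=250.88; 4: μ=10.6, E[X²]=120.693.
E[X] = 0.37·6.5 + 0.19·2.75 + 0.31·11.2 + 0.13·10.6 = 7.7775.
E[X²] = 0.37·84.5 + 0.19·7.93 + 0.31·250.88 + 0.13·120.693 = 126.235.
Var(X) = E[X²] − (E[X])² = 126.235 − 60.4895 = 65.7451.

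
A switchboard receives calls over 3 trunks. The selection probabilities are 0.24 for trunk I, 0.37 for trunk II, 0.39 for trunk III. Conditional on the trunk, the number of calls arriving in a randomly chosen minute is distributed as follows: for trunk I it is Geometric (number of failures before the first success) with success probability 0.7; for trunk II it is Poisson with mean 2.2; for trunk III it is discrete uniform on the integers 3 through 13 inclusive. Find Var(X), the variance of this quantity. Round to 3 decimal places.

15.360

Per component, I: μ=0.428571, E[X²]=0.795918; II: μ=2.2, E[X²]=7.04; III: μ=8, E[X²]=74.
E[X] = 0.24·0.428571 + 0.37·2.2 + 0.39·8 = 4.03686.
E[X²] = 0.24·0.795918 + 0.37·7.04 + 0.39·74 = 31.6558.
Var(X) = E[X²] − (E[X])² = 31.6558 − 16.2962 = 15.3596.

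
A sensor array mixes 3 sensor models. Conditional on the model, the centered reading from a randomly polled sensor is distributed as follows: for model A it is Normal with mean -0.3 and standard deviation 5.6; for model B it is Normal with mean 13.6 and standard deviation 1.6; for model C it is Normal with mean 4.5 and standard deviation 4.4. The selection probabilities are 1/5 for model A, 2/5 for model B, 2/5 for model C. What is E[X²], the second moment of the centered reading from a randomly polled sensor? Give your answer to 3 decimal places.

For each component E[X²] = Var + (mean)², giving A: 31.45; B: 187.52; C: 39.61.
Overall E[X²] = 0.2·31.45 + 0.4·187.52 + 0.4·39.61 = 97.142.

97.142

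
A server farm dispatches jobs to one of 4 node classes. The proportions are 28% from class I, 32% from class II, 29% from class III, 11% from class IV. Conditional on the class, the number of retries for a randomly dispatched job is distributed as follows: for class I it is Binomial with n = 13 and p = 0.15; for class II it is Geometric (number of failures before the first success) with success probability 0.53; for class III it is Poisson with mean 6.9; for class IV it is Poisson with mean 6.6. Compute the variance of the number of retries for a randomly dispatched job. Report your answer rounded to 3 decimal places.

Per component, I: μ=1.95, E[X²]=5.46; II: μ=0.886792, E[X²]=2.45959; III: μ=6.9, E[X²]=54.51; IV: μ=6.6, E[X²]=50.16.
E[X] = 0.28·1.95 + 0.32·0.886792 + 0.29·6.9 + 0.11·6.6 = 3.55677.
E[X²] = 0.28·5.46 + 0.32·2.45959 + 0.29·54.51 + 0.11·50.16 = 23.6414.
Var(X) = E[X²] − (E[X])² = 23.6414 − 12.6506 = 10.9907.

10.991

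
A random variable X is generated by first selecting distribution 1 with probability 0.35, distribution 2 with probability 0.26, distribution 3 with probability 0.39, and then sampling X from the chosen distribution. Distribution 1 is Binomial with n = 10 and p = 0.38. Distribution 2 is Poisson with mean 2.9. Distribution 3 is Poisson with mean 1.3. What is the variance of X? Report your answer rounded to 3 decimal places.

Per component, 1: μ=3.8, E[X²]=16.796; 2: μ=2.9, E[X²]=11.31; 3: μ=1.3, E[X²]=2.99.
E[X] = 0.35·3.8 + 0.26·2.9 + 0.39·1.3 = 2.591.
E[X²] = 0.35·16.796 + 0.26·11.31 + 0.39·2.99 = 9.9853.
Var(X) = E[X²] − (E[X])² = 9.9853 − 6.71328 = 3.27202.

3.272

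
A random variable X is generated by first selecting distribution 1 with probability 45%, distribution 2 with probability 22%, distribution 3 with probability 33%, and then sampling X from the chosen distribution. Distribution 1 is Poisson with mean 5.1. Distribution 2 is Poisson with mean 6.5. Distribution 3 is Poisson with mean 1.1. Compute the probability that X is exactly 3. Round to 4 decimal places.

0.1002

Conditional on each component, P(X = 3): 1: 0.13479; 2: 0.0688137; 3: 0.0738419.
By total probability, P(X = 3) = 0.45·0.13479 + 0.22·0.0688137 + 0.33·0.0738419 = 0.100162.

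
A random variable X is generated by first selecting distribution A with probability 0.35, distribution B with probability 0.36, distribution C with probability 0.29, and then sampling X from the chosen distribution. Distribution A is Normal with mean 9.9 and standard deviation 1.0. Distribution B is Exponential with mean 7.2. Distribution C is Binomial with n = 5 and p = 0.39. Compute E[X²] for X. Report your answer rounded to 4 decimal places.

73.4260

For each component E[X²] = Var + (mean)², giving A: 99.01; B: 103.68; C: 4.992.
Overall E[X²] = 0.35·99.01 + 0.36·103.68 + 0.29·4.992 = 73.426.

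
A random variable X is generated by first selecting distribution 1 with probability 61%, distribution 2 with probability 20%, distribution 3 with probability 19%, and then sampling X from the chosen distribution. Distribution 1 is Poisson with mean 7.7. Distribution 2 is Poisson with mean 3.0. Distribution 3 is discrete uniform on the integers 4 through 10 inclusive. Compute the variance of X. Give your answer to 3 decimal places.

Per component, 1: μ=7.7, E[X²]=66.99; 2: μ=3, E[X²]=12; 3: μ=7, E[X²]=53.
E[X] = 0.61·7.7 + 0.2·3 + 0.19·7 = 6.627.
E[X²] = 0.61·66.99 + 0.2·12 + 0.19·53 = 53.3339.
Var(X) = E[X²] − (E[X])² = 53.3339 − 43.9171 = 9.41677.

9.417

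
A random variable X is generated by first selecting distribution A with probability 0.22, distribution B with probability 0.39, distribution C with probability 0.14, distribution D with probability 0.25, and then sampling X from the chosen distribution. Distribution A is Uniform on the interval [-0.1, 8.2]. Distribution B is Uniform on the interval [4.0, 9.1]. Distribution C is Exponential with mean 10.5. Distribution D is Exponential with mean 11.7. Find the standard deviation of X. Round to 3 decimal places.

7.765

Per component, A: μ=4.05, E[X²]=22.1433; B: μ=6.55, E[X²]=45.07; C: μ=10.5, E[X²]=220.5; D: μ=11.7, E[X²]=273.78.
E[X] = 0.22·4.05 + 0.39·6.55 + 0.14·10.5 + 0.25·11.7 = 7.8405.
E[X²] = 0.22·22.1433 + 0.39·45.07 + 0.14·220.5 + 0.25·273.78 = 121.764.
Var(X) = E[X²] − (E[X])² = 121.764 − 61.4734 = 60.2904.
SD(X) = √60.2904 = 7.76469.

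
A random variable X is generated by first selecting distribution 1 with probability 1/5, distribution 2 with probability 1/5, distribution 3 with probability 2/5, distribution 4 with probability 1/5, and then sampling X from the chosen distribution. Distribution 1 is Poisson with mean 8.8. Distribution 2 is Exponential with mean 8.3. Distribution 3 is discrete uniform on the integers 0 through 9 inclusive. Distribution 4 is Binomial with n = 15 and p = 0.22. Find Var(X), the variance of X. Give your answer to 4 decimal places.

24.3224

Per component, 1: μ=8.8, E[X²]=86.24; 2: μ=8.3, E[X²]=137.78; 3: μ=4.5, E[X²]=28.5; 4: μ=3.3, E[X²]=13.464.
E[X] = 0.2·8.8 + 0.2·8.3 + 0.4·4.5 + 0.2·3.3 = 5.88.
E[X²] = 0.2·86.24 + 0.2·137.78 + 0.4·28.5 + 0.2·13.464 = 58.8968.
Var(X) = E[X²] − (E[X])² = 58.8968 − 34.5744 = 24.3224.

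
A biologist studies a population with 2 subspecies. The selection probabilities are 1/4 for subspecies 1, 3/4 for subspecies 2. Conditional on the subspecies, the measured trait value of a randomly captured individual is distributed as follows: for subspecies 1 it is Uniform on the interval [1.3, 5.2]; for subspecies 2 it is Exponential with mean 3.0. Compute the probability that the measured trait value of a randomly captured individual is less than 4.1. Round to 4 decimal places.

0.7383

Conditional on each subspecies, P(X < 4.1): 1: 0.717949; 2: 0.745045.
By total probability, P(X < 4.1) = 0.25·0.717949 + 0.75·0.745045 = 0.738271.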